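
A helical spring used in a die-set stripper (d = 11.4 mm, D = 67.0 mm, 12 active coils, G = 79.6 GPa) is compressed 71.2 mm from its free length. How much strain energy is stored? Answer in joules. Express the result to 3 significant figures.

k = Gd⁴/(8D³N_a) = (79.6×10³)(11.4⁴)/(8·67.0³·12) = 46.563 N/mm
U = ½kδ² = 0.5 × 46.563 × 71.2² = 1.1802e+05 N·mm = 118.02 J

118 J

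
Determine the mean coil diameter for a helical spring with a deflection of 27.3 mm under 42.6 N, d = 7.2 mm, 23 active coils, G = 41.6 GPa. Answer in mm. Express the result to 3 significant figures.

Required rate k = F/δ = 42.6/27.3 = 1.5604 N/mm
D = (Gd⁴/(8N_a·k))^(1/3) = (41.6×10³·7.2⁴/(8·23·1.5604))^(1/3)
  = (389366)^(1/3) = 73.0219 mm

73.0 mm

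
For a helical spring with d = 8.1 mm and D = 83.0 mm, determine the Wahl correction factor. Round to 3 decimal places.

C = D/d = 83.0/8.1 = 10.2469
K_W = (4C−1)/(4C−4) + 0.615/C = 39.988/36.988 + 0.0600 = 1.1411

1.141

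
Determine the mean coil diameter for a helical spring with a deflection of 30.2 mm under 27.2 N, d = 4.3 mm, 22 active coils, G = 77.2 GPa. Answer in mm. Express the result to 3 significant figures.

Required rate k = F/δ = 27.2/30.2 = 0.90066 N/mm
D = (Gd⁴/(8N_a·k))^(1/3) = (77.2×10³·4.3⁴/(8·22·0.90066))^(1/3)
  = (166501)^(1/3) = 55.0139 mm

55.0 mm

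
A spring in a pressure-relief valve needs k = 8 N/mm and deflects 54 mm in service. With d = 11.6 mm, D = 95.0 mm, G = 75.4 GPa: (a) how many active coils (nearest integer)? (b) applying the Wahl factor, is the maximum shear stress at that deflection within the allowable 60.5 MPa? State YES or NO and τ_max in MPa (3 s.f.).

N_a = Gd⁴/(8D³k) = (75.4×10³)(11.6⁴)/(8·95.0³·8) = 24.88 → N_a = 25
Actual rate k = Gd⁴/(8D³·25) = 7.9616 N/mm
Working load F = kδ = 7.9616·54 = 429.93 N
C = 95.0/11.6 = 8.1897; K_W = (4C−1)/(4C−4)+0.615/C = 1.1794
τ_max = K_W·8FD/(πd³) = 1.1794·66.632 = 78.587 MPa
τ_max > 60.5 MPa → exceeds allowable

(a) 25 coils; (b) NO, τ_max = 78.6 MPa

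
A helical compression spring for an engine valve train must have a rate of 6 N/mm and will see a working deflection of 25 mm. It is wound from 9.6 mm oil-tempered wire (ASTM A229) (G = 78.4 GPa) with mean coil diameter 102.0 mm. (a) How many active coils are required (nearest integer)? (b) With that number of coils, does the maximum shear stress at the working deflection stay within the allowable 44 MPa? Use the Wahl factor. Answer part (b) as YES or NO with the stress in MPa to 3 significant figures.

(a) 13 coils; (b) NO, τ_max = 50.3 MPa

N_a = Gd⁴/(8D³k) = (78.4×10³)(9.6⁴)/(8·102.0³·6) = 13.07 → N_a = 13
Actual rate k = Gd⁴/(8D³·13) = 6.0335 N/mm
Working load F = kδ = 6.0335·25 = 150.84 N
C = 102.0/9.6 = 10.6250; K_W = (4C−1)/(4C−4)+0.615/C = 1.1358
τ_max = K_W·8FD/(πd³) = 1.1358·44.283 = 50.296 MPa
τ_max > 44 MPa → exceeds allowable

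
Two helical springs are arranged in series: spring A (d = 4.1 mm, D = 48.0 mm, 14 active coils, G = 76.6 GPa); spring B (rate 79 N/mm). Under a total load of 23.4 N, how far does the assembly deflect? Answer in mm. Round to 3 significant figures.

13.7 mm

k_A = Gd⁴/(8D³N_a) = (76.6×10³)(4.1⁴)/(8·48.0³·14) = 1.7475 N/mm
Series: 1/k_eq = 1/1.7475 + 1/79 = 0.5849; k_eq = 1.7097 N/mm
δ = F/k_eq = 23.4/1.7097 = 13.687 mm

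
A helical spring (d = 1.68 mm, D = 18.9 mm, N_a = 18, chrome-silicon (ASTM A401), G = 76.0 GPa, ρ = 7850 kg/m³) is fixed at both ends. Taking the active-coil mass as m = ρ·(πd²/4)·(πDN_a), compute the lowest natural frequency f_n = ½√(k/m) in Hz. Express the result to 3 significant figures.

k = Gd⁴/(8D³N_a) = (76.0×10³)(1.68⁴)/(8·18.9³·18) = 0.62273 N/mm = 622.73 N/m
Wire length L = πDN_a = π·18.9·18 = 1068.8 mm
m = ρ·(πd²/4)·L = 7850 × 2.2167×10⁻⁶ m² × 1.0688 m = 0.018598 kg
f_n = ½√(k/m) = 0.5·√(622.73/0.018598) = 0.5·√(33484) = 91.494 Hz

91.5 Hz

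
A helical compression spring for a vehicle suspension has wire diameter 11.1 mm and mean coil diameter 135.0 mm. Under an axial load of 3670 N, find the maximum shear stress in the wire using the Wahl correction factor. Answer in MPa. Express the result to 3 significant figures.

Spring index C = D/d = 135.0/11.1 = 12.1622
K_W = (4C−1)/(4C−4) + 0.615/C = 47.649/44.649 + 0.0506 = 1.1178
τ₀ = 8FD/(πd³) = 8·3670·135.0/(π·11.1³) = 3.9636e+06/4296.5 = 922.51 MPa
τ_max = K·τ₀ = 1.1178 × 922.51 = 1031.1 MPa

1030 MPa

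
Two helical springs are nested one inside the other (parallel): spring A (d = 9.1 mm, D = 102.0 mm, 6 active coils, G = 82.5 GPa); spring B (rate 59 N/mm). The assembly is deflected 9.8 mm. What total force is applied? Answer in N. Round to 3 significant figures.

687 N

k_A = Gd⁴/(8D³N_a) = (82.5×10³)(9.1⁴)/(8·102.0³·6) = 11.107 N/mm
Parallel: k_eq = 11.107 + 59 = 70.107 N/mm
F = k_eq·δ = 70.107·9.8 = 687.04 N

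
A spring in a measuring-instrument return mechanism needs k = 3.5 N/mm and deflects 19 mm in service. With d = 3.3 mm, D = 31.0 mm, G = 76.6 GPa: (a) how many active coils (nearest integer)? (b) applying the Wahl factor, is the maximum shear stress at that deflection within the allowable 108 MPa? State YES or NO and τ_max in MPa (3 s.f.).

(a) 11 coils; (b) NO, τ_max = 167 MPa

N_a = Gd⁴/(8D³k) = (76.6×10³)(3.3⁴)/(8·31.0³·3.5) = 10.89 → N_a = 11
Actual rate k = Gd⁴/(8D³·11) = 3.4651 N/mm
Working load F = kδ = 3.4651·19 = 65.837 N
C = 31.0/3.3 = 9.3939; K_W = (4C−1)/(4C−4)+0.615/C = 1.1548
τ_max = K_W·8FD/(πd³) = 1.1548·144.62 = 167.01 MPa
τ_max > 108 MPa → exceeds allowable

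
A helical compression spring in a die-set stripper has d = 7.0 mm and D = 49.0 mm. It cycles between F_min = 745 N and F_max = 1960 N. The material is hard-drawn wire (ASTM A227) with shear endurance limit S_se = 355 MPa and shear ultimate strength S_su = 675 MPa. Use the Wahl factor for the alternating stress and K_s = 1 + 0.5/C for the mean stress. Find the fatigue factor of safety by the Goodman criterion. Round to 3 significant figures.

0.651

C = D/d = 49.0/7.0 = 7.0000; K_W = (4C−1)/(4C−4)+0.615/C = 1.2129; K_s = 1+0.5/C = 1.0714
F_a = (F_max−F_min)/2 = 607.5 N; F_m = (F_max+F_min)/2 = 1352.5 N
τ_a = K_W·8F_aD/(πd³) = 1.2129 × 221 = 268.04 MPa
τ_m = K_s·8F_mD/(πd³) = 1.0714 × 492.02 = 527.16 MPa
Goodman: 1/n_f = τ_a/S_se + τ_m/S_su = 268.04/355 + 527.16/675 = 0.75504 + 0.78098 = 1.536
n_f = 1/1.536 = 0.651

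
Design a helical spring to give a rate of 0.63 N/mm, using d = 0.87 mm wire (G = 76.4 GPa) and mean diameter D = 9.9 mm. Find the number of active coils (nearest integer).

N_a = Gd⁴/(8D³k) = (76.4×10³ × 0.87⁴)/(8 × 9.9³ × 0.63)
    = 43769.4 / 4890.31 = 8.95 → 9 coils

9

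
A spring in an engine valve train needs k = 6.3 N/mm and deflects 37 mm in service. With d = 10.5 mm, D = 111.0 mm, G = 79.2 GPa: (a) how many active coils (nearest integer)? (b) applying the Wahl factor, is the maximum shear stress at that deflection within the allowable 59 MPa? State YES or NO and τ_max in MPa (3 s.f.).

(a) 14 coils; (b) NO, τ_max = 64.5 MPa

N_a = Gd⁴/(8D³k) = (79.2×10³)(10.5⁴)/(8·111.0³·6.3) = 13.97 → N_a = 14
Actual rate k = Gd⁴/(8D³·14) = 6.2849 N/mm
Working load F = kδ = 6.2849·37 = 232.54 N
C = 111.0/10.5 = 10.5714; K_W = (4C−1)/(4C−4)+0.615/C = 1.1365
τ_max = K_W·8FD/(πd³) = 1.1365·56.78 = 64.532 MPa
τ_max > 59 MPa → exceeds allowable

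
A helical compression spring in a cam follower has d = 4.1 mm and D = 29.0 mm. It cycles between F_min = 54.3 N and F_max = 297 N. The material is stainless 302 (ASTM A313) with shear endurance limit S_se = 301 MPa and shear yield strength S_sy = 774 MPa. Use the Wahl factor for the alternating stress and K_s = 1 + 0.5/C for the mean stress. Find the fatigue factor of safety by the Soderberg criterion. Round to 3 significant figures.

C = D/d = 29.0/4.1 = 7.0732; K_W = (4C−1)/(4C−4)+0.615/C = 1.2104; K_s = 1+0.5/C = 1.0707
F_a = (F_max−F_min)/2 = 121.35 N; F_m = (F_max+F_min)/2 = 175.65 N
τ_a = K_W·8F_aD/(πd³) = 1.2104 × 130.02 = 157.39 MPa
τ_m = K_s·8F_mD/(πd³) = 1.0707 × 188.21 = 201.51 MPa
Soderberg: 1/n_f = τ_a/S_se + τ_m/S_sy = 157.39/301 + 201.51/774 = 0.52288 + 0.26035 = 0.78323
n_f = 1/0.78323 = 1.277

1.28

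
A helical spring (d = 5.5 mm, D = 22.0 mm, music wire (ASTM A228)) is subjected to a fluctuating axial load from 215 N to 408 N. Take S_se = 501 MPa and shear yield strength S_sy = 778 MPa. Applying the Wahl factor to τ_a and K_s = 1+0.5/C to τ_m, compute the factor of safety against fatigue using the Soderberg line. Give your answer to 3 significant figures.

C = D/d = 22.0/5.5 = 4.0000; K_W = (4C−1)/(4C−4)+0.615/C = 1.4038; K_s = 1+0.5/C = 1.1250
F_a = (F_max−F_min)/2 = 96.5 N; F_m = (F_max+F_min)/2 = 311.5 N
τ_a = K_W·8F_aD/(πd³) = 1.4038 × 32.494 = 45.613 MPa
τ_m = K_s·8F_mD/(πd³) = 1.1250 × 104.89 = 118 MPa
Soderberg: 1/n_f = τ_a/S_se + τ_m/S_sy = 45.613/501 + 118/778 = 0.09104 + 0.15167 = 0.24272
n_f = 1/0.24272 = 4.12

4.12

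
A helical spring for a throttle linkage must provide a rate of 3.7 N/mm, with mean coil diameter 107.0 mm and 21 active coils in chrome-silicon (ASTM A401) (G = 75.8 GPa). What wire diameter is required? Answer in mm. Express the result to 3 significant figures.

10.0 mm

d = (8D³N_a·k / G)^(1/4) = (8·107.0³·21·3.7 / (75.8×10³))^0.25
  = (10046)^0.25 = 10.0115 mm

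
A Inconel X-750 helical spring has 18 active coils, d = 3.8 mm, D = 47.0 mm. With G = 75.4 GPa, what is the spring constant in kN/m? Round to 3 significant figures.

1.05 kN/m

k = Gd⁴/(8D³N_a) = (75.4×10³ × 3.8⁴) / (8 × 47.0³ × 18)
  = 1.57219e+07 / 1.49505e+07 = 1.0516 N/mm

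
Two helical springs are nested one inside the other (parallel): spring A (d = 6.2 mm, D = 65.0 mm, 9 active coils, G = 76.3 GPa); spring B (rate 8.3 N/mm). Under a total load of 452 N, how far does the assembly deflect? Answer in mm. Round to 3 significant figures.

32.3 mm

k_A = Gd⁴/(8D³N_a) = (76.3×10³)(6.2⁴)/(8·65.0³·9) = 5.7019 N/mm
Parallel: k_eq = 5.7019 + 8.3 = 14.002 N/mm
δ = F/k_eq = 452/14.002 = 32.281 mm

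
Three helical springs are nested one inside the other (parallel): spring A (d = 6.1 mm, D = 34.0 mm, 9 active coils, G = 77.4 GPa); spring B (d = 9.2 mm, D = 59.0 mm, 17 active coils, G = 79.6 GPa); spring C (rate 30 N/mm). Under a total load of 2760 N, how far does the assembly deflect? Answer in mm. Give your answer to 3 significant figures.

31.3 mm

k_A = Gd⁴/(8D³N_a) = (77.4×10³)(6.1⁴)/(8·34.0³·9) = 37.87 N/mm
k_B = Gd⁴/(8D³N_a) = (79.6×10³)(9.2⁴)/(8·59.0³·17) = 20.416 N/mm
Parallel: k_eq = 37.87 + 20.416 + 30 = 88.286 N/mm
δ = F/k_eq = 2760/88.286 = 31.262 mm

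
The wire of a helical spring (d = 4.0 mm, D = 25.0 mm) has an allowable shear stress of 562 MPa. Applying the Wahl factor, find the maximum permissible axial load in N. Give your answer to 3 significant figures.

455 N

C = D/d = 25.0/4.0 = 6.2500
K_W = (4C−1)/(4C−4) + 0.615/C = 24.000/21.000 + 0.0984 = 1.2413
τ_max = K·8FD/(πd³) → F_max = τ_allow·πd³/(8DK)
F_max = 562·π·4.0³/(8·25.0·1.2413) = 1.13e+05/248.25 = 455.17 N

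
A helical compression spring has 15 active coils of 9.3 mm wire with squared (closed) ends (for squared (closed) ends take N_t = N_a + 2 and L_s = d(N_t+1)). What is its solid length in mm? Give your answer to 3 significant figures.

167 mm

squared (closed) ends: N_t = N_a + 2 = 15 + 2 = 17
L_s = d·(N_t+1) = 9.3 × 18 = 167.4 mm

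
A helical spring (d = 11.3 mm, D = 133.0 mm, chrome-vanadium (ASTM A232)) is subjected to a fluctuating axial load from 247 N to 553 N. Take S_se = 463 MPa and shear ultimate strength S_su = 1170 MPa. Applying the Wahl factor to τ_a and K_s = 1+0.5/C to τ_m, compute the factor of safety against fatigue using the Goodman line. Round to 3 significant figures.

5.86

C = D/d = 133.0/11.3 = 11.7699; K_W = (4C−1)/(4C−4)+0.615/C = 1.1219; K_s = 1+0.5/C = 1.0425
F_a = (F_max−F_min)/2 = 153 N; F_m = (F_max+F_min)/2 = 400 N
τ_a = K_W·8F_aD/(πd³) = 1.1219 × 35.913 = 40.29 MPa
τ_m = K_s·8F_mD/(πd³) = 1.0425 × 93.889 = 97.878 MPa
Goodman: 1/n_f = τ_a/S_se + τ_m/S_su = 40.29/463 + 97.878/1170 = 0.08702 + 0.08366 = 0.17068
n_f = 1/0.17068 = 5.859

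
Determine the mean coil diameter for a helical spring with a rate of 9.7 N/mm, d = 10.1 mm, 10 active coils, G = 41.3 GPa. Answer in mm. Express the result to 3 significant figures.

82.1 mm

D = (Gd⁴/(8N_a·k))^(1/3) = (41.3×10³·10.1⁴/(8·10·9.7))^(1/3)
  = (553827)^(1/3) = 82.1217 mm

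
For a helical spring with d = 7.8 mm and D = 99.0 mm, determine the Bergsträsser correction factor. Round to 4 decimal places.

1.1047

C = D/d = 99.0/7.8 = 12.6923
K_B = (4C+2)/(4C−3) = 52.769/47.769 = 1.1047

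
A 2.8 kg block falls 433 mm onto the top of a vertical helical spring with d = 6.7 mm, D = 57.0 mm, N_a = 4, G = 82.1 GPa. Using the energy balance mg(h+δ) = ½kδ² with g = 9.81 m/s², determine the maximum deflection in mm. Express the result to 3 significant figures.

30.2 mm

k = Gd⁴/(8D³N_a) = (82.1×10³)(6.7⁴)/(8·57.0³·4) = 27.917 N/mm
W = mg = 2.8 × 9.81 = 27.468 N
½kδ² − Wδ − Wh = 0 → δ = (W + √(W² + 2kWh))/k
δ = (27.468 + √(754.49 + 664068))/27.917 = (27.468 + 815.37)/27.917 = 30.191 mm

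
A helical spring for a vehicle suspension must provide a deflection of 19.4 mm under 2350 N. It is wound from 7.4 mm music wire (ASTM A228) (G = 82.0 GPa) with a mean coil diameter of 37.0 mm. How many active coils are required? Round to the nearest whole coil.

5

Required rate k = F/δ = 2350/19.4 = 121.13 N/mm
N_a = Gd⁴/(8D³k) = (82.0×10³ × 7.4⁴)/(8 × 37.0³ × 121.13)
    = 2.4589e+08 / 4.90864e+07 = 5.009 → 5 coils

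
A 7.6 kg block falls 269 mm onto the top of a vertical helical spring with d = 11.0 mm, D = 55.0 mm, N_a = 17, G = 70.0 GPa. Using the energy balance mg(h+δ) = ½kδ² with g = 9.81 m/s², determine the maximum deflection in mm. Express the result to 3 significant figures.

k = Gd⁴/(8D³N_a) = (70.0×10³)(11.0⁴)/(8·55.0³·17) = 45.294 N/mm
W = mg = 7.6 × 9.81 = 74.556 N
½kδ² − Wδ − Wh = 0 → δ = (W + √(W² + 2kWh))/k
δ = (74.556 + √(5558.6 + 1.8168e+06))/45.294 = (74.556 + 1349.9)/45.294 = 31.45 mm

31.5 mm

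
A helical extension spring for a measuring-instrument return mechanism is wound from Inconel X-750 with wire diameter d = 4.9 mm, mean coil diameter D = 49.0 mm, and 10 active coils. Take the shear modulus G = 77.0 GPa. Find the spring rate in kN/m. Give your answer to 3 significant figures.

k = Gd⁴/(8D³N_a) = (77.0×10³ × 4.9⁴) / (8 × 49.0³ × 10)
  = 4.4389e+07 / 9.41192e+06 = 4.7163 N/mm

4.72 kN/m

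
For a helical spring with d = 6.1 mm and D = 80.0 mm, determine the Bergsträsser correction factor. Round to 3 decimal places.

1.101

C = D/d = 80.0/6.1 = 13.1148
K_B = (4C+2)/(4C−3) = 54.459/49.459 = 1.1011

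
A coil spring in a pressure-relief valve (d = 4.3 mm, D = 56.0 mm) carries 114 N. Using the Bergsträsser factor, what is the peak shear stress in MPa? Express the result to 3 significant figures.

225 MPa

Spring index C = D/d = 56.0/4.3 = 13.0233
K_B = (4C+2)/(4C−3) = 54.093/49.093 = 1.1018
τ₀ = 8FD/(πd³) = 8·114·56.0/(π·4.3³) = 51072/249.78 = 204.47 MPa
τ_max = K·τ₀ = 1.1018 × 204.47 = 225.29 MPa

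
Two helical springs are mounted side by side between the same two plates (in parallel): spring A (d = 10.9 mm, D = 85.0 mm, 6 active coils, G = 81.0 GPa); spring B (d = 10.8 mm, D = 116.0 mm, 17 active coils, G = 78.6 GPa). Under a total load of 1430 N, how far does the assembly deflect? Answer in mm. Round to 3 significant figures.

32.6 mm

k_A = Gd⁴/(8D³N_a) = (81.0×10³)(10.9⁴)/(8·85.0³·6) = 38.788 N/mm
k_B = Gd⁴/(8D³N_a) = (78.6×10³)(10.8⁴)/(8·116.0³·17) = 5.0374 N/mm
Parallel: k_eq = 38.788 + 5.0374 = 43.825 N/mm
δ = F/k_eq = 1430/43.825 = 32.63 mm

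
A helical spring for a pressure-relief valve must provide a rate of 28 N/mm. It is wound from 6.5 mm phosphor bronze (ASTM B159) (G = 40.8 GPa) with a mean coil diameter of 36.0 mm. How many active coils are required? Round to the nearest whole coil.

N_a = Gd⁴/(8D³k) = (40.8×10³ × 6.5⁴)/(8 × 36.0³ × 28)
    = 7.28306e+07 / 1.04509e+07 = 6.969 → 7 coils

7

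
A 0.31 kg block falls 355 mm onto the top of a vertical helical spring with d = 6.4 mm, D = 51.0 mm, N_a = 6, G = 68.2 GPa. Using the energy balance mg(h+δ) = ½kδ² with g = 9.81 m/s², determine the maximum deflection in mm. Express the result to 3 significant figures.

k = Gd⁴/(8D³N_a) = (68.2×10³)(6.4⁴)/(8·51.0³·6) = 17.97 N/mm
W = mg = 0.31 × 9.81 = 3.0411 N
½kδ² − Wδ − Wh = 0 → δ = (W + √(W² + 2kWh))/k
δ = (3.0411 + √(9.2483 + 38800.9))/17.97 = (3.0411 + 197)/17.97 = 11.132 mm

11.1 mm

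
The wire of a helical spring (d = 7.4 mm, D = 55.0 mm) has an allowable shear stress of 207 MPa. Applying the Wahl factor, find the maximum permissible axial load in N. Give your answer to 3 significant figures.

499 N

C = D/d = 55.0/7.4 = 7.4324
K_W = (4C−1)/(4C−4) + 0.615/C = 28.730/25.730 + 0.0827 = 1.1993
τ_max = K·8FD/(πd³) → F_max = τ_allow·πd³/(8DK)
F_max = 207·π·7.4³/(8·55.0·1.1993) = 2.6352e+05/527.71 = 499.37 N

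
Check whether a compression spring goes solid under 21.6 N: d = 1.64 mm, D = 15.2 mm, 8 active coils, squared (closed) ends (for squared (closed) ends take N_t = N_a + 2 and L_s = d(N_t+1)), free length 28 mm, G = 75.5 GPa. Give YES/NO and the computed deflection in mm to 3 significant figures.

NO, δ = 8.89 mm

k = Gd⁴/(8D³N_a) = (75.5×10³)(1.64⁴)/(8·15.2³·8) = 2.43 N/mm
N_t = 10; L_s = 1.64·11 = 18.04 mm; δ_solid = L₀ − L_s = 28 − 18.04 = 9.96 mm
δ = F/k = 21.6/2.43 = 8.8888 mm
δ < δ_solid → spring does not go solid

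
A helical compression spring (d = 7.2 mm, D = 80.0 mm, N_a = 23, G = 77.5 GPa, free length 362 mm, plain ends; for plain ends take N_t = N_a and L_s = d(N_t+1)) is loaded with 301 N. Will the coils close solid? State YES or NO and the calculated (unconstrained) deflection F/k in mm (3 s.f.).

NO, δ = 136 mm

k = Gd⁴/(8D³N_a) = (77.5×10³)(7.2⁴)/(8·80.0³·23) = 2.2108 N/mm
N_t = 23; L_s = 7.2·24 = 172.8 mm; δ_solid = L₀ − L_s = 362 − 172.8 = 189.2 mm
δ = F/k = 301/2.2108 = 136.15 mm
δ < δ_solid → spring does not go solid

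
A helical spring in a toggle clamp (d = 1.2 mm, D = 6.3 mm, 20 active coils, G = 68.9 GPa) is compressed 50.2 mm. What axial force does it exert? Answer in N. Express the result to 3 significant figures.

k = Gd⁴/(8D³N_a) = (68.9×10³)(1.2⁴)/(8·6.3³·20) = 3.5711 N/mm
F = k·δ = 3.5711 × 50.2 = 179.27 N

179 N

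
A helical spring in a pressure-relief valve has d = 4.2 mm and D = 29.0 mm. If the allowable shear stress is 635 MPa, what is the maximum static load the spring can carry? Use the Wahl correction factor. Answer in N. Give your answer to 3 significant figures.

524 N

C = D/d = 29.0/4.2 = 6.9048
K_W = (4C−1)/(4C−4) + 0.615/C = 26.619/23.619 + 0.0891 = 1.2161
τ_max = K·8FD/(πd³) → F_max = τ_allow·πd³/(8DK)
F_max = 635·π·4.2³/(8·29.0·1.2161) = 1.478e+05/282.13 = 523.87 N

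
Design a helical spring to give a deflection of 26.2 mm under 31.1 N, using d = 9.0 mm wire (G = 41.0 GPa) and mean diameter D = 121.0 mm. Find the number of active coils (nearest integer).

16

Required rate k = F/δ = 31.1/26.2 = 1.187 N/mm
N_a = Gd⁴/(8D³k) = (41.0×10³ × 9.0⁴)/(8 × 121.0³ × 1.187)
    = 2.69001e+08 / 1.68231e+07 = 15.99 → 16 coils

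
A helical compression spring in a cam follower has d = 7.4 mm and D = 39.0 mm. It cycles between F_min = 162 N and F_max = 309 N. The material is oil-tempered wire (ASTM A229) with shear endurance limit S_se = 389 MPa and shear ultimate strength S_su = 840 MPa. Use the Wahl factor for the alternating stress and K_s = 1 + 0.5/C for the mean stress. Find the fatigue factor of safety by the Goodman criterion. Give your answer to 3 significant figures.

C = D/d = 39.0/7.4 = 5.2703; K_W = (4C−1)/(4C−4)+0.615/C = 1.2923; K_s = 1+0.5/C = 1.0949
F_a = (F_max−F_min)/2 = 73.5 N; F_m = (F_max+F_min)/2 = 235.5 N
τ_a = K_W·8F_aD/(πd³) = 1.2923 × 18.013 = 23.279 MPa
τ_m = K_s·8F_mD/(πd³) = 1.0949 × 57.717 = 63.192 MPa
Goodman: 1/n_f = τ_a/S_se + τ_m/S_su = 23.279/389 + 63.192/840 = 0.05984 + 0.07523 = 0.13507
n_f = 1/0.13507 = 7.403

7.40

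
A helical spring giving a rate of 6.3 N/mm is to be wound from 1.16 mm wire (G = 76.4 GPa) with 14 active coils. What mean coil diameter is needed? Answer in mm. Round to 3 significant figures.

5.81 mm

D = (Gd⁴/(8N_a·k))^(1/3) = (76.4×10³·1.16⁴/(8·14·6.3))^(1/3)
  = (196.05)^(1/3) = 5.8093 mm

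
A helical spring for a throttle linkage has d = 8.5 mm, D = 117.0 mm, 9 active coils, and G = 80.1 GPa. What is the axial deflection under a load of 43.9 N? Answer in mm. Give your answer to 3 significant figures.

12.1 mm

k = Gd⁴/(8D³N_a) = (80.1×10³)(8.5⁴)/(8·117.0³·9) = 3.6259 N/mm
δ = F/k = 43.9 / 3.6259 = 12.107 mm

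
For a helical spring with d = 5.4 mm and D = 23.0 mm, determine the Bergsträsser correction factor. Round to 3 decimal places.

1.356

C = D/d = 23.0/5.4 = 4.2593
K_B = (4C+2)/(4C−3) = 19.037/14.037 = 1.3562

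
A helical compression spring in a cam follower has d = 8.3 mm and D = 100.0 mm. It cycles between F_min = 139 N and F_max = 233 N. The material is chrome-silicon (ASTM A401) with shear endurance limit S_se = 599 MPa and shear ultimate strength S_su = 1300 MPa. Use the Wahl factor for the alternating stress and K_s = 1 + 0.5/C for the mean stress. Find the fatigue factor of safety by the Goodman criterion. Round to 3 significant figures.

9.48

C = D/d = 100.0/8.3 = 12.0482; K_W = (4C−1)/(4C−4)+0.615/C = 1.1189; K_s = 1+0.5/C = 1.0415
F_a = (F_max−F_min)/2 = 47 N; F_m = (F_max+F_min)/2 = 186 N
τ_a = K_W·8F_aD/(πd³) = 1.1189 × 20.932 = 23.421 MPa
τ_m = K_s·8F_mD/(πd³) = 1.0415 × 82.836 = 86.274 MPa
Goodman: 1/n_f = τ_a/S_se + τ_m/S_su = 23.421/599 + 86.274/1300 = 0.03910 + 0.06636 = 0.10546
n_f = 1/0.10546 = 9.482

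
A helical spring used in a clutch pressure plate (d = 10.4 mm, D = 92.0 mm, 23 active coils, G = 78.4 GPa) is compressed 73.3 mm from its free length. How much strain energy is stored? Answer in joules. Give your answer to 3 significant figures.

17.2 J

k = Gd⁴/(8D³N_a) = (78.4×10³)(10.4⁴)/(8·92.0³·23) = 6.4013 N/mm
U = ½kδ² = 0.5 × 6.4013 × 73.3² = 17197 N·mm = 17.197 J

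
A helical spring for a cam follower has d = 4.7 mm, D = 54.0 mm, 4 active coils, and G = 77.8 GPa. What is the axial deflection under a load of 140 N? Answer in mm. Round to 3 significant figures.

18.6 mm

k = Gd⁴/(8D³N_a) = (77.8×10³)(4.7⁴)/(8·54.0³·4) = 7.5342 N/mm
δ = F/k = 140 / 7.5342 = 18.582 mm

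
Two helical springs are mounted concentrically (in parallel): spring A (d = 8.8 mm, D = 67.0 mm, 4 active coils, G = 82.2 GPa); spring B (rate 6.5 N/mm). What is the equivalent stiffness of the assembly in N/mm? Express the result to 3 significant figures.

k_A = Gd⁴/(8D³N_a) = (82.2×10³)(8.8⁴)/(8·67.0³·4) = 51.219 N/mm
Parallel: k_eq = 51.219 + 6.5 = 57.719 N/mm

57.7 N/mm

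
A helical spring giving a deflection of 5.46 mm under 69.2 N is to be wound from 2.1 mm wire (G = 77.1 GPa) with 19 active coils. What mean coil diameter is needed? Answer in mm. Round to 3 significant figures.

9.20 mm

Required rate k = F/δ = 69.2/5.46 = 12.674 N/mm
D = (Gd⁴/(8N_a·k))^(1/3) = (77.1×10³·2.1⁴/(8·19·12.674))^(1/3)
  = (778.349)^(1/3) = 9.1987 mm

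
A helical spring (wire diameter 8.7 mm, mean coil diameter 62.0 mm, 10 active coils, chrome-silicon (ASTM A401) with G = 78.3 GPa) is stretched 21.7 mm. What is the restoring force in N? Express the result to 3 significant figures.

511 N

k = Gd⁴/(8D³N_a) = (78.3×10³)(8.7⁴)/(8·62.0³·10) = 23.527 N/mm
F = k·δ = 23.527 × 21.7 = 510.54 N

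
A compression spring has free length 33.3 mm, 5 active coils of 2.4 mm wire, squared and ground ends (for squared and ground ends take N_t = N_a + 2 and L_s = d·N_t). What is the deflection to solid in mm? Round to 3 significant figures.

N_t = 7; L_s = 2.4·7 = 16.8 mm
δ_solid = L₀ − L_s = 33.3 − 16.8 = 16.5 mm

16.5 mm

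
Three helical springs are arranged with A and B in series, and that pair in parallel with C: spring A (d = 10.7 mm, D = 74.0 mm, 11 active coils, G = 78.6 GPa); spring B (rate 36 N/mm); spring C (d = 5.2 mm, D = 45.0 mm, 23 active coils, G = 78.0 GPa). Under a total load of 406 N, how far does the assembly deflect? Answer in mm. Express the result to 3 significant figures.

20.9 mm

k_A = Gd⁴/(8D³N_a) = (78.6×10³)(10.7⁴)/(8·74.0³·11) = 28.892 N/mm
k_C = Gd⁴/(8D³N_a) = (78.0×10³)(5.2⁴)/(8·45.0³·23) = 3.4014 N/mm
Springs A,B series: k_AB = 1/(1/28.892+1/36) = 16.028 N/mm; parallel with C: k_eq = 16.028+3.4014 = 19.43 N/mm
δ = F/k_eq = 406/19.43 = 20.896 mm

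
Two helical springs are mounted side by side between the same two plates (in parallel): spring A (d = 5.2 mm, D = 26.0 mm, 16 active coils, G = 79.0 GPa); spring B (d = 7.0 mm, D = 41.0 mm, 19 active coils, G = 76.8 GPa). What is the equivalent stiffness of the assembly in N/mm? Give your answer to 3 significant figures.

43.3 N/mm

k_A = Gd⁴/(8D³N_a) = (79.0×10³)(5.2⁴)/(8·26.0³·16) = 25.675 N/mm
k_B = Gd⁴/(8D³N_a) = (76.8×10³)(7.0⁴)/(8·41.0³·19) = 17.602 N/mm
Parallel: k_eq = 25.675 + 17.602 = 43.277 N/mm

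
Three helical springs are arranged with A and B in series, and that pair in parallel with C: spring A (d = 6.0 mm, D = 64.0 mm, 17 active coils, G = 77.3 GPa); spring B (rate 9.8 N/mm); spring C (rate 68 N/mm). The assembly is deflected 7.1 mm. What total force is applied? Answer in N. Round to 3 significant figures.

498 N

k_A = Gd⁴/(8D³N_a) = (77.3×10³)(6.0⁴)/(8·64.0³·17) = 2.81 N/mm
Springs A,B series: k_AB = 1/(1/2.81+1/9.8) = 2.1838 N/mm; parallel with C: k_eq = 2.1838+68 = 70.184 N/mm
F = k_eq·δ = 70.184·7.1 = 498.31 N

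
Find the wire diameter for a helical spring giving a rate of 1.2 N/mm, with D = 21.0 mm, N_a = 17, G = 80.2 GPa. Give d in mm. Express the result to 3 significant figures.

2.08 mm

d = (8D³N_a·k / G)^(1/4) = (8·21.0³·17·1.2 / (80.2×10³))^0.25
  = (18.845)^0.25 = 2.0835 mm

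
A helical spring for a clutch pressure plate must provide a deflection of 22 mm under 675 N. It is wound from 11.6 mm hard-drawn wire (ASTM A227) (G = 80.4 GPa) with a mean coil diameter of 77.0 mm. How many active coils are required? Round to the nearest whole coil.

13

Required rate k = F/δ = 675/22 = 30.682 N/mm
N_a = Gd⁴/(8D³k) = (80.4×10³ × 11.6⁴)/(8 × 77.0³ × 30.682)
    = 1.45575e+09 / 1.12058e+08 = 12.99 → 13 coils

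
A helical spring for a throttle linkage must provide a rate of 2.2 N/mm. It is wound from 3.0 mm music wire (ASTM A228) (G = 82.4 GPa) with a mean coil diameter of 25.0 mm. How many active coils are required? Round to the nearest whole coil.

24

N_a = Gd⁴/(8D³k) = (82.4×10³ × 3.0⁴)/(8 × 25.0³ × 2.2)
    = 6.6744e+06 / 275000 = 24.27 → 24 coils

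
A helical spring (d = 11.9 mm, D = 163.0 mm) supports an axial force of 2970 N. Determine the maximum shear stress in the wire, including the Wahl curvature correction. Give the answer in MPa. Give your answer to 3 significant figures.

Spring index C = D/d = 163.0/11.9 = 13.6975
K_W = (4C−1)/(4C−4) + 0.615/C = 53.790/50.790 + 0.0449 = 1.1040
τ₀ = 8FD/(πd³) = 8·2970·163.0/(π·11.9³) = 3.87288e+06/5294.1 = 731.55 MPa
τ_max = K·τ₀ = 1.1040 × 731.55 = 807.6 MPa

808 MPa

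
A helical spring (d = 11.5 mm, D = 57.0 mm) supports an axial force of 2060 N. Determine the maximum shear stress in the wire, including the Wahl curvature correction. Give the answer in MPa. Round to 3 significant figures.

258 MPa

Spring index C = D/d = 57.0/11.5 = 4.9565
K_W = (4C−1)/(4C−4) + 0.615/C = 18.826/15.826 + 0.1241 = 1.3136
τ₀ = 8FD/(πd³) = 8·2060·57.0/(π·11.5³) = 939360/4778 = 196.6 MPa
τ_max = K·τ₀ = 1.3136 × 196.6 = 258.26 MPa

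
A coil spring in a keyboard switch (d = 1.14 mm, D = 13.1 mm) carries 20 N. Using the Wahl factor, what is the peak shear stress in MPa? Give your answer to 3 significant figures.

507 MPa

Spring index C = D/d = 13.1/1.14 = 11.4912
K_W = (4C−1)/(4C−4) + 0.615/C = 44.965/41.965 + 0.0535 = 1.1250
τ₀ = 8FD/(πd³) = 8·20·13.1/(π·1.14³) = 2096/4.6544 = 450.33 MPa
τ_max = K·τ₀ = 1.1250 × 450.33 = 506.62 MPa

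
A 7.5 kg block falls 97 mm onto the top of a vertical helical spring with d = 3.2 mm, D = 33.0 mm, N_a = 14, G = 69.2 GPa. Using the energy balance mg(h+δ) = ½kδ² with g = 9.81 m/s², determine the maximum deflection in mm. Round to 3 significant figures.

k = Gd⁴/(8D³N_a) = (69.2×10³)(3.2⁴)/(8·33.0³·14) = 1.8028 N/mm
W = mg = 7.5 × 9.81 = 73.575 N
½kδ² − Wδ − Wh = 0 → δ = (W + √(W² + 2kWh))/k
δ = (73.575 + √(5413.3 + 25732.3))/1.8028 = (73.575 + 176.48)/1.8028 = 138.7 mm

139 mm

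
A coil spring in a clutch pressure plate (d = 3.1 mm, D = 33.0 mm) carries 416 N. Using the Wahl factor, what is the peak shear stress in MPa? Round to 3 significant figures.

1330 MPa

Spring index C = D/d = 33.0/3.1 = 10.6452
K_W = (4C−1)/(4C−4) + 0.615/C = 41.581/38.581 + 0.0578 = 1.1355
τ₀ = 8FD/(πd³) = 8·416·33.0/(π·3.1³) = 109824/93.591 = 1173.4 MPa
τ_max = K·τ₀ = 1.1355 × 1173.4 = 1332.5 MPa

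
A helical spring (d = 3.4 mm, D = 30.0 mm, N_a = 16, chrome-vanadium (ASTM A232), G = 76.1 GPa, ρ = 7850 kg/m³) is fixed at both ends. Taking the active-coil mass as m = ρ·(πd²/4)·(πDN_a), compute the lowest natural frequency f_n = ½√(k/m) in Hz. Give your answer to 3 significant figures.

82.7 Hz

k = Gd⁴/(8D³N_a) = (76.1×10³)(3.4⁴)/(8·30.0³·16) = 2.9426 N/mm = 2942.6 N/m
Wire length L = πDN_a = π·30.0·16 = 1508 mm
m = ρ·(πd²/4)·L = 7850 × 9.0792×10⁻⁶ m² × 1.508 m = 0.10748 kg
f_n = ½√(k/m) = 0.5·√(2942.6/0.10748) = 0.5·√(27379) = 82.733 Hz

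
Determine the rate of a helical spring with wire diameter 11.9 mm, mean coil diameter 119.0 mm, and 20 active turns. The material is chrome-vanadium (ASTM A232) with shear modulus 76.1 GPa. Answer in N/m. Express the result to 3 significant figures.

5660 N/m

k = Gd⁴/(8D³N_a) = (76.1×10³ × 11.9⁴) / (8 × 119.0³ × 20)
  = 1.52606e+09 / 2.69625e+08 = 5.6599 N/mm = 5659.9 N/m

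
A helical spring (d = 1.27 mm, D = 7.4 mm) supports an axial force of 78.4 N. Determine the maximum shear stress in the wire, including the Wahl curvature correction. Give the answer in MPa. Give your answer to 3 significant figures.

Spring index C = D/d = 7.4/1.27 = 5.8268
K_W = (4C−1)/(4C−4) + 0.615/C = 22.307/19.307 + 0.1055 = 1.2609
τ₀ = 8FD/(πd³) = 8·78.4·7.4/(π·1.27³) = 4641.28/6.4352 = 721.23 MPa
τ_max = K·τ₀ = 1.2609 × 721.23 = 909.43 MPa

909 MPa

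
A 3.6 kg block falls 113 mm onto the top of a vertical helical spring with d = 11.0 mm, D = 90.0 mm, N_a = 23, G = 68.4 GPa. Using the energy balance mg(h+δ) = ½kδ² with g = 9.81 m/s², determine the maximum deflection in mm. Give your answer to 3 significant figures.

37.8 mm

k = Gd⁴/(8D³N_a) = (68.4×10³)(11.0⁴)/(8·90.0³·23) = 7.4659 N/mm
W = mg = 3.6 × 9.81 = 35.316 N
½kδ² − Wδ − Wh = 0 → δ = (W + √(W² + 2kWh))/k
δ = (35.316 + √(1247.2 + 59588.4))/7.4659 = (35.316 + 246.65)/7.4659 = 37.767 mm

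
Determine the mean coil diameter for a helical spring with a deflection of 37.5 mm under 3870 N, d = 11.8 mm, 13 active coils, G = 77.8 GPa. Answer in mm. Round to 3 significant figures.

52.0 mm

Required rate k = F/δ = 3870/37.5 = 103.2 N/mm
D = (Gd⁴/(8N_a·k))^(1/3) = (77.8×10³·11.8⁴/(8·13·103.2))^(1/3)
  = (140538)^(1/3) = 51.9914 mm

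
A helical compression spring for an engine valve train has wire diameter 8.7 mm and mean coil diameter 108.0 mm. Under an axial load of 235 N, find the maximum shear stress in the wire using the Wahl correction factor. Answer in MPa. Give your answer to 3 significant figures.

109 MPa

Spring index C = D/d = 108.0/8.7 = 12.4138
K_W = (4C−1)/(4C−4) + 0.615/C = 48.655/45.655 + 0.0495 = 1.1153
τ₀ = 8FD/(πd³) = 8·235·108.0/(π·8.7³) = 203040/2068.7 = 98.146 MPa
τ_max = K·τ₀ = 1.1153 × 98.146 = 109.46 MPa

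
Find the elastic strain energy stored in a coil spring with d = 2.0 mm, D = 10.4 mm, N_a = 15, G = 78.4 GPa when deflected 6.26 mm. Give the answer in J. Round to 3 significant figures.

0.182 J

k = Gd⁴/(8D³N_a) = (78.4×10³)(2.0⁴)/(8·10.4³·15) = 9.293 N/mm
U = ½kδ² = 0.5 × 9.293 × 6.26² = 182.08 N·mm = 0.18208 J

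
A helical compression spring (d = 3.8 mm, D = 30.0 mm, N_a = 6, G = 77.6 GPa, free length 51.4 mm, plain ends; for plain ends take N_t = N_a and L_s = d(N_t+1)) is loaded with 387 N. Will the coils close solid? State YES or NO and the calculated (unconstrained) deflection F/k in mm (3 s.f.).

YES, δ = 31.0 mm

k = Gd⁴/(8D³N_a) = (77.6×10³)(3.8⁴)/(8·30.0³·6) = 12.485 N/mm
N_t = 6; L_s = 3.8·7 = 26.6 mm; δ_solid = L₀ − L_s = 51.4 − 26.6 = 24.8 mm
δ = F/k = 387/12.485 = 30.997 mm
δ ≥ δ_solid → spring goes solid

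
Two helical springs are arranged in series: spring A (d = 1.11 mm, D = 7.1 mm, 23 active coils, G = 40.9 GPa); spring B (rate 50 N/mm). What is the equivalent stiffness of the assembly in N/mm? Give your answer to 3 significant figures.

0.925 N/mm

k_A = Gd⁴/(8D³N_a) = (40.9×10³)(1.11⁴)/(8·7.1³·23) = 0.94281 N/mm
Series: 1/k_eq = 1/0.94281 + 1/50 = 1.0807; k_eq = 0.92536 N/mm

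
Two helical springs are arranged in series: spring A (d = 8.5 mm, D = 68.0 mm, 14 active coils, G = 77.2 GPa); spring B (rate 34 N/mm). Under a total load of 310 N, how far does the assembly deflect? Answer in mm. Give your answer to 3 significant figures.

36.2 mm

k_A = Gd⁴/(8D³N_a) = (77.2×10³)(8.5⁴)/(8·68.0³·14) = 11.443 N/mm
Series: 1/k_eq = 1/11.443 + 1/34 = 0.1168; k_eq = 8.5617 N/mm
δ = F/k_eq = 310/8.5617 = 36.208 mm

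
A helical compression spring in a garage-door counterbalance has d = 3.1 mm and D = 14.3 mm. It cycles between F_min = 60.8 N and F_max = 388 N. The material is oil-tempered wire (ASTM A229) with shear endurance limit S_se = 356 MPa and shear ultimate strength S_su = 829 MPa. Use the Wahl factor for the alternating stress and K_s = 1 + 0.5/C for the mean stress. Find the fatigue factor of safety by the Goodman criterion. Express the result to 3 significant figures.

C = D/d = 14.3/3.1 = 4.6129; K_W = (4C−1)/(4C−4)+0.615/C = 1.3409; K_s = 1+0.5/C = 1.1084
F_a = (F_max−F_min)/2 = 163.6 N; F_m = (F_max+F_min)/2 = 224.4 N
τ_a = K_W·8F_aD/(πd³) = 1.3409 × 199.97 = 268.15 MPa
τ_m = K_s·8F_mD/(πd³) = 1.1084 × 274.29 = 304.02 MPa
Goodman: 1/n_f = τ_a/S_se + τ_m/S_su = 268.15/356 + 304.02/829 = 0.75322 + 0.36674 = 1.12
n_f = 1/1.12 = 0.8929

0.893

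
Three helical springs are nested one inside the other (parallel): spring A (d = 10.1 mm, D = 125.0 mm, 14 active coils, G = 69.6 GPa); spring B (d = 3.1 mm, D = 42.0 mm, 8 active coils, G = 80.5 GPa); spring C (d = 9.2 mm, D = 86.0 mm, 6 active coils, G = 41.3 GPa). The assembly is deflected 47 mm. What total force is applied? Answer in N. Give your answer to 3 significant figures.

k_A = Gd⁴/(8D³N_a) = (69.6×10³)(10.1⁴)/(8·125.0³·14) = 3.3109 N/mm
k_B = Gd⁴/(8D³N_a) = (80.5×10³)(3.1⁴)/(8·42.0³·8) = 1.5679 N/mm
k_C = Gd⁴/(8D³N_a) = (41.3×10³)(9.2⁴)/(8·86.0³·6) = 9.6909 N/mm
Parallel: k_eq = 3.3109 + 1.5679 + 9.6909 = 14.57 N/mm
F = k_eq·δ = 14.57·47 = 684.78 N

685 N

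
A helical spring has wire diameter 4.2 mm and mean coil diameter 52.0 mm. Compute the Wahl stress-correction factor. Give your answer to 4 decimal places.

C = D/d = 52.0/4.2 = 12.3810
K_W = (4C−1)/(4C−4) + 0.615/C = 48.524/45.524 + 0.0497 = 1.1156

1.1156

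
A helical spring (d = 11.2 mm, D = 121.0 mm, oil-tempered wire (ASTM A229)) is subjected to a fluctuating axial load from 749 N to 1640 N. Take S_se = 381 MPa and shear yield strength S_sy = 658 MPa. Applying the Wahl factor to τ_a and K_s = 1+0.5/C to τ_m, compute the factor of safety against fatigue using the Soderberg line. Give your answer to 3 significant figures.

1.41

C = D/d = 121.0/11.2 = 10.8036; K_W = (4C−1)/(4C−4)+0.615/C = 1.1334; K_s = 1+0.5/C = 1.0463
F_a = (F_max−F_min)/2 = 445.5 N; F_m = (F_max+F_min)/2 = 1194.5 N
τ_a = K_W·8F_aD/(πd³) = 1.1334 × 97.706 = 110.74 MPa
τ_m = K_s·8F_mD/(πd³) = 1.0463 × 261.97 = 274.1 MPa
Soderberg: 1/n_f = τ_a/S_se + τ_m/S_sy = 110.74/381 + 274.1/658 = 0.29066 + 0.41656 = 0.70722
n_f = 1/0.70722 = 1.414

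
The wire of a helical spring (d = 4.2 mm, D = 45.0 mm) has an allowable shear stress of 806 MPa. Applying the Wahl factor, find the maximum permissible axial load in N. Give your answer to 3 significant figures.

459 N

C = D/d = 45.0/4.2 = 10.7143
K_W = (4C−1)/(4C−4) + 0.615/C = 41.857/38.857 + 0.0574 = 1.1346
τ_max = K·8FD/(πd³) → F_max = τ_allow·πd³/(8DK)
F_max = 806·π·4.2³/(8·45.0·1.1346) = 1.876e+05/408.46 = 459.29 N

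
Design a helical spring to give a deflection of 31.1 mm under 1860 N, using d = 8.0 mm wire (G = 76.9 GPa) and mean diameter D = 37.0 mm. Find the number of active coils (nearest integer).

13

Required rate k = F/δ = 1860/31.1 = 59.807 N/mm
N_a = Gd⁴/(8D³k) = (76.9×10³ × 8.0⁴)/(8 × 37.0³ × 59.807)
    = 3.14982e+08 / 2.42353e+07 = 13 → 13 coils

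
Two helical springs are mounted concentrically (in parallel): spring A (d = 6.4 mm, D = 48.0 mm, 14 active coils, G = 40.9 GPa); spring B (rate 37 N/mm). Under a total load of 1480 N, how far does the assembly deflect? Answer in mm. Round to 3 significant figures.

34.8 mm

k_A = Gd⁴/(8D³N_a) = (40.9×10³)(6.4⁴)/(8·48.0³·14) = 5.5399 N/mm
Parallel: k_eq = 5.5399 + 37 = 42.54 N/mm
δ = F/k_eq = 1480/42.54 = 34.791 mm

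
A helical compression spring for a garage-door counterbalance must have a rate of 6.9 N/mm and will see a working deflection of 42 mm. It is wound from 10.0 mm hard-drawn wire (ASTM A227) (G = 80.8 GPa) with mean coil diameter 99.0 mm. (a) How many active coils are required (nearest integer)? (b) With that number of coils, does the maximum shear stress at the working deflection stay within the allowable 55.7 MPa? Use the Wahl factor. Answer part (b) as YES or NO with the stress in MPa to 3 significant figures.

(a) 15 coils; (b) NO, τ_max = 84.2 MPa

N_a = Gd⁴/(8D³k) = (80.8×10³)(10.0⁴)/(8·99.0³·6.9) = 15.09 → N_a = 15
Actual rate k = Gd⁴/(8D³·15) = 6.9394 N/mm
Working load F = kδ = 6.9394·42 = 291.46 N
C = 99.0/10.0 = 9.9000; K_W = (4C−1)/(4C−4)+0.615/C = 1.1464
τ_max = K_W·8FD/(πd³) = 1.1464·73.477 = 84.233 MPa
τ_max > 55.7 MPa → exceeds allowable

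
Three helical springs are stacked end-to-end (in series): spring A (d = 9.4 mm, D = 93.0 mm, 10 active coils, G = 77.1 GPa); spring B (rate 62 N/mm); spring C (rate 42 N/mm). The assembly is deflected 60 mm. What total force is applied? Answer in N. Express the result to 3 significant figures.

k_A = Gd⁴/(8D³N_a) = (77.1×10³)(9.4⁴)/(8·93.0³·10) = 9.3546 N/mm
Series: 1/k_eq = 1/9.3546 + 1/62 + 1/42 = 0.14684; k_eq = 6.8103 N/mm
F = k_eq·δ = 6.8103·60 = 408.62 N

409 N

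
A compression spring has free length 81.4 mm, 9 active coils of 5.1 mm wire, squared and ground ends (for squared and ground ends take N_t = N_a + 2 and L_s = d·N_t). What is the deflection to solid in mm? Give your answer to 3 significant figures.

25.3 mm

N_t = 11; L_s = 5.1·11 = 56.1 mm
δ_solid = L₀ − L_s = 81.4 − 56.1 = 25.3 mm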